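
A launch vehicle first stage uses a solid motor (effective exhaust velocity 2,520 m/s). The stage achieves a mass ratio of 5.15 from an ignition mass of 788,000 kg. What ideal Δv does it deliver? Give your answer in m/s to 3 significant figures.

From the ideal rocket equation, Δv = v_e · ln(5.15) = 2520.0 × 1.6390 ≈ 4130.3 m/s.

Δv ≈ 4130 m/s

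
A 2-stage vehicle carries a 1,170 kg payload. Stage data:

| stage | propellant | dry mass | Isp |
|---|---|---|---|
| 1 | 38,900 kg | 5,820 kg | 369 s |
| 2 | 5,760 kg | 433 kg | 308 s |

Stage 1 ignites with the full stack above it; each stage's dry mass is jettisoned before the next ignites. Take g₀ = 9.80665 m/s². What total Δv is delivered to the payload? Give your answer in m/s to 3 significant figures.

Δv ≈ 9580 m/s

Ignition mass of stage 1 = 38,900+5,820 + 5,760+433 + 1,170 = 52,083 kg.
Stage 1: m₀ = 52,083 kg, m_f = 52,083 − 38,900 = 13,183 kg; Δv = 369×9.80665×ln(3.951) = 3618.7×1.3739 ≈ 4972 m/s.
Stage 2: m₀ = 7,363 kg, m_f = 7,363 − 5,760 = 1,603 kg; Δv = 308×9.80665×ln(4.593) = 3020.4×1.5246 ≈ 4605 m/s.
Total Δv = 4972 + 4605 = 9577 m/s.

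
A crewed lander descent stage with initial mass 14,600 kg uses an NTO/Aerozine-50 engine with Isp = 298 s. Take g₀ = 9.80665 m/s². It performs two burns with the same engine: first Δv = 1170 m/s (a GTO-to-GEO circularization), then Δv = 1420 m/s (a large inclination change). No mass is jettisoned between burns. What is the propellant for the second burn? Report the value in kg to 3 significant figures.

v_e = Isp · g₀ = 298 × 9.80665 = 2922.4 m/s.
After the first burn: m = 14600 × exp(−1170/2922.4) = 14600 × 0.67008 = 9,783.17 kg.
After the second burn: m = 9,783.17 × exp(−1420/2922.4) = 9,783.17 × 0.61514 = 6,018.02 kg.
Second-burn propellant = 9,783.17 − 6,018.02 = 3,765.15 kg.

propellant for the second burn ≈ 3770 kg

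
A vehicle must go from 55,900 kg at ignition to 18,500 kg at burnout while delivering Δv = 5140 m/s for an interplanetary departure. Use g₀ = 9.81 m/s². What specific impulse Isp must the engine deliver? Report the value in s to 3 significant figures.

Isp ≈ 474 s

ln(m₀/m_f) = ln(55900/18500) = ln(3.022) = 1.1058.
Rocket equation: v_e = Δv / ln(m₀/m_f) = 5140 / 1.1058 = 4648.2 m/s.
Isp = v_e / g₀ = 4648.2 / 9.81 = 473.8 s.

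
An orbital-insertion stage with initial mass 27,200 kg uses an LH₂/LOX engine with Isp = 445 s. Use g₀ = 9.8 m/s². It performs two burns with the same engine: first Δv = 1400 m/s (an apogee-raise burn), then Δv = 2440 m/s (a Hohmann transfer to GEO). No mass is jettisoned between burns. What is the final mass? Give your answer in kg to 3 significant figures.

final mass ≈ 11300 kg

v_e = Isp · g₀ = 445 × 9.8 = 4361.0 m/s.
After the first burn: m = 27200 × exp(−1400/4361.0) = 27200 × 0.72540 = 19,730.9 kg.
After the second burn: m = 19,730.9 × exp(−2440/4361.0) = 19,730.9 × 0.57149 = 11,276 kg.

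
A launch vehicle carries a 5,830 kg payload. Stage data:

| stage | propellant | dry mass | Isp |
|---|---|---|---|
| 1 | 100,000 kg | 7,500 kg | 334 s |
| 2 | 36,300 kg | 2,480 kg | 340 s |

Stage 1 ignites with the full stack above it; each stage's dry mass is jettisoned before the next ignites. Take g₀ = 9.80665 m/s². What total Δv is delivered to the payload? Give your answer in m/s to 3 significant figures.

Δv ≈ 9110 m/s

Ignition mass of stage 1 = 100,000+7,500 + 36,300+2,480 + 5,830 = 152,110 kg.
Stage 1: m₀ = 152,110 kg, m_f = 152,110 − 100,000 = 52,110 kg; Δv = 334×9.80665×ln(2.919) = 3275.4×1.0712 ≈ 3509 m/s.
Stage 2: m₀ = 44,610 kg, m_f = 44,610 − 36,300 = 8,310 kg; Δv = 340×9.80665×ln(5.368) = 3334.3×1.6805 ≈ 5603 m/s.
Total Δv = 3509 + 5603 = 9112 m/s.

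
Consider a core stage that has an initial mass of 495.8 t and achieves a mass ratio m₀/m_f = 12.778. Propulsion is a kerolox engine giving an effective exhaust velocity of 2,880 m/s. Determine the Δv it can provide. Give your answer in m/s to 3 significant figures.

Δv ≈ 7340 m/s

Using Δv = v_e ln(m₀/m_f): Δv = v_e · ln(12.778) = 2880.0 × 2.5477 ≈ 7337.4 m/s.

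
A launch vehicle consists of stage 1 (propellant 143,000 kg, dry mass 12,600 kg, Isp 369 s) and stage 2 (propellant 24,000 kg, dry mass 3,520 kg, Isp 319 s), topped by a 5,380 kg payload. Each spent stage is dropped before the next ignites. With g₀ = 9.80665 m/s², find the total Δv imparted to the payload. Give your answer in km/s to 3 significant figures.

Δv ≈ 9.23 km/s

Ignition mass of stage 1 = 143,000+12,600 + 24,000+3,520 + 5,380 = 188,500 kg.
Stage 1: m₀ = 188,500 kg, m_f = 188,500 − 143,000 = 45,500 kg; Δv = 369×9.80665×ln(4.143) = 3618.7×1.4214 ≈ 5144 m/s.
Stage 2: m₀ = 32,900 kg, m_f = 32,900 − 24,000 = 8,900 kg; Δv = 319×9.80665×ln(3.697) = 3128.3×1.3074 ≈ 4090 m/s.
Total Δv = 5144 + 4090 = 9234 m/s.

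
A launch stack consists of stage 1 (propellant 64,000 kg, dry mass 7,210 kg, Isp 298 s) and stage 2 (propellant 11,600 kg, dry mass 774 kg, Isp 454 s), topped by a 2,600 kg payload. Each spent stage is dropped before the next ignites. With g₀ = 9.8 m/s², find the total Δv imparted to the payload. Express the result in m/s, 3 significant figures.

Ignition mass of stage 1 = 64,000+7,210 + 11,600+774 + 2,600 = 86,184 kg.
Stage 1: m₀ = 86,184 kg, m_f = 86,184 − 64,000 = 22,184 kg; Δv = 298×9.8×ln(3.885) = 2920.4×1.3571 ≈ 3963 m/s.
Stage 2: m₀ = 14,974 kg, m_f = 14,974 − 11,600 = 3,374 kg; Δv = 454×9.8×ln(4.438) = 4449.2×1.4902 ≈ 6630 m/s.
Total Δv = 3963 + 6630 = 10593 m/s.

Δv ≈ 10600 m/s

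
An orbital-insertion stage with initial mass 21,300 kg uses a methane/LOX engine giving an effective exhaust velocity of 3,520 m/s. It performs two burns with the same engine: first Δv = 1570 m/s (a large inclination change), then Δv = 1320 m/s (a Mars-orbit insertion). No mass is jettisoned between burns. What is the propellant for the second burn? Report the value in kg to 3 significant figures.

After the first burn: m = 21300 × exp(−1570/3520.0) = 21300 × 0.64017 = 13,635.6 kg.
After the second burn: m = 13,635.6 × exp(−1320/3520.0) = 13,635.6 × 0.68729 = 9,371.61 kg.
Second-burn propellant = 13,635.6 − 9,371.61 = 4,263.99 kg.

propellant for the second burn ≈ 4260 kg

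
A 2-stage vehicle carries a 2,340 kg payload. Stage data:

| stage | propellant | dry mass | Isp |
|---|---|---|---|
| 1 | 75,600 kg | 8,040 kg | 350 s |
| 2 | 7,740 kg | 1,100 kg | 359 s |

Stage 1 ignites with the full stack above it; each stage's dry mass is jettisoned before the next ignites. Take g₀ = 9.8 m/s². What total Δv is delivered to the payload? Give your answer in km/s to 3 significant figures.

Δv ≈ 9.62 km/s

Ignition mass of stage 1 = 75,600+8,040 + 7,740+1,100 + 2,340 = 94,820 kg.
Stage 1: m₀ = 94,820 kg, m_f = 94,820 − 75,600 = 19,220 kg; Δv = 350×9.8×ln(4.933) = 3430.0×1.5960 ≈ 5474 m/s.
Stage 2: m₀ = 11,180 kg, m_f = 11,180 − 7,740 = 3,440 kg; Δv = 359×9.8×ln(3.25) = 3518.2×1.1787 ≈ 4147 m/s.
Total Δv = 5474 + 4147 = 9621 m/s.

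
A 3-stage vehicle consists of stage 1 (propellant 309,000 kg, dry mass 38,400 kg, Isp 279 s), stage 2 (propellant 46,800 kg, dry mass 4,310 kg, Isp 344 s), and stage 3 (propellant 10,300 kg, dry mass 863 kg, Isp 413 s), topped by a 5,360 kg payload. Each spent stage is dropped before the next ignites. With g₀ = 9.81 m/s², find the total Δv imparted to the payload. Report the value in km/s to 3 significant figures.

Δv ≈ 11.7 km/s

Ignition mass of stage 1 = 309,000+38,400 + 46,800+4,310 + 10,300+863 + 5,360 = 415,033 kg.
Stage 1: m₀ = 415,033 kg, m_f = 415,033 − 309,000 = 106,033 kg; Δv = 279×9.81×ln(3.914) = 2737.0×1.3646 ≈ 3735 m/s.
Stage 2: m₀ = 67,633 kg, m_f = 67,633 − 46,800 = 20,833 kg; Δv = 344×9.81×ln(3.246) = 3374.6×1.1776 ≈ 3974 m/s.
Stage 3: m₀ = 16,523 kg, m_f = 16,523 − 10,300 = 6,223 kg; Δv = 413×9.81×ln(2.655) = 4051.5×0.9765 ≈ 3956 m/s.
Total Δv = 3735 + 3974 + 3956 = 11665 m/s.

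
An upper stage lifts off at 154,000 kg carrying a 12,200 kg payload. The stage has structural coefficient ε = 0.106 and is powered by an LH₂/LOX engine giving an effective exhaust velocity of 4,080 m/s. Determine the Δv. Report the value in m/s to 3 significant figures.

Stage wet mass = m₀ − payload = 154,000 − 12,200 = 141,800 kg.
Stage dry mass = ε × stage wet mass = 0.106 × 141,800 = 15,030.8 kg.
Burnout mass m_f = stage dry + payload = 15,030.8 + 12,200 = 27,230.8 kg.
Using Δv = v_e ln(m₀/m_f): Δv = v_e · ln(154,000/27,230.8) = 4080.0 × ln(5.655) = 4080.0 × 1.7326 ≈ 7069 m/s.

Δv ≈ 7070 m/s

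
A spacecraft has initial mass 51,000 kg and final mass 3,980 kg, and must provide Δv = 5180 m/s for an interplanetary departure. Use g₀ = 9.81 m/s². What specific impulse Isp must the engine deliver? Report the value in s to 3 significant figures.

ln(m₀/m_f) = ln(51000/3980) = ln(12.81) = 2.5505.
v_e = Δv / ln(m₀/m_f) = 5180 / 2.5505 = 2030.9 m/s.
Isp = v_e / g₀ = 2030.9 / 9.81 = 207.0 s.

Isp ≈ 207 s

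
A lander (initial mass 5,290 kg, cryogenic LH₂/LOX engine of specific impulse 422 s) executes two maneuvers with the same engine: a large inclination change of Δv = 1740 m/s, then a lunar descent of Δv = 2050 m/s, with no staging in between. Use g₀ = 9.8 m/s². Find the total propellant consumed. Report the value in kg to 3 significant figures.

v_e = Isp · g₀ = 422 × 9.8 = 4135.6 m/s.
After the first burn: m = 5290 × exp(−1740/4135.6) = 5290 × 0.65656 = 3,473.2 kg.
After the second burn: m = 3,473.2 × exp(−2050/4135.6) = 3,473.2 × 0.60915 = 2,115.7 kg.
Total propellant = m₀ − m_final = 5290 − 2,115.7 = 3,174.3 kg.

total propellant consumed ≈ 3170 kg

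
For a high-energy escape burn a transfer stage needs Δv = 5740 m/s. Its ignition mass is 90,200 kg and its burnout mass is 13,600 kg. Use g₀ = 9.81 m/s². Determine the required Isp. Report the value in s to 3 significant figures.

Isp ≈ 309 s

ln(m₀/m_f) = ln(90200/13600) = ln(6.632) = 1.8920.
v_e = Δv / ln(m₀/m_f) = 5740 / 1.8920 = 3033.9 m/s.
Isp = v_e / g₀ = 3033.9 / 9.81 = 309.3 s.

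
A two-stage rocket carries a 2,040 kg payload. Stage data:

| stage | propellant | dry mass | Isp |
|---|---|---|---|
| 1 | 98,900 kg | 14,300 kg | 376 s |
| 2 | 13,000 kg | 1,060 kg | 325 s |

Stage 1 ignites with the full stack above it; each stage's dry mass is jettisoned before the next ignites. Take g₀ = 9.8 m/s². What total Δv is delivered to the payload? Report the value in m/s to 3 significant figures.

Ignition mass of stage 1 = 98,900+14,300 + 13,000+1,060 + 2,040 = 129,300 kg.
Stage 1: m₀ = 129,300 kg, m_f = 129,300 − 98,900 = 30,400 kg; Δv = 376×9.8×ln(4.253) = 3684.8×1.4477 ≈ 5334 m/s.
Stage 2: m₀ = 16,100 kg, m_f = 16,100 − 13,000 = 3,100 kg; Δv = 325×9.8×ln(5.194) = 3185.0×1.6474 ≈ 5247 m/s.
Total Δv = 5334 + 5247 = 10581 m/s.

Δv ≈ 10600 m/s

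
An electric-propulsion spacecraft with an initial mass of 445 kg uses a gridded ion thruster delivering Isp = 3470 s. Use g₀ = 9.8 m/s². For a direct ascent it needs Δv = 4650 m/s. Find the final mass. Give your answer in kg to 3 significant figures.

final mass ≈ 388 kg

v_e = Isp · g₀ = 3470 × 9.8 = 34006.0 m/s.
By the Tsiolkovsky rocket equation, m₀/m_f = exp(Δv / v_e) = exp(4650 / 34006.0) = exp(0.1367) = 1.1465.
m_f = m₀ / 1.1465 = 445 / 1.1465 = 388.138 kg.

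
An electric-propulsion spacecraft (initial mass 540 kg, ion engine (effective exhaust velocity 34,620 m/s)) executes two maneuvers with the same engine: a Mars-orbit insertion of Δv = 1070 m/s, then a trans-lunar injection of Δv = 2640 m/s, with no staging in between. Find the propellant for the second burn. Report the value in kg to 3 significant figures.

propellant for the second burn ≈ 38.4 kg

After the first burn: m = 540 × exp(−1070/34620.0) = 540 × 0.96957 = 523.568 kg.
After the second burn: m = 523.568 × exp(−2640/34620.0) = 523.568 × 0.92658 = 485.128 kg.
Second-burn propellant = 523.568 − 485.128 = 38.44 kg.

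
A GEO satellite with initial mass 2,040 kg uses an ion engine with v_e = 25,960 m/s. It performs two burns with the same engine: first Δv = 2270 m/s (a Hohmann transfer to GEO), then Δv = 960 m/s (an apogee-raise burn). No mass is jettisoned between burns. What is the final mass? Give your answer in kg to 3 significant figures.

After the first burn: m = 2040 × exp(−2270/25960.0) = 2040 × 0.91627 = 1,869.19 kg.
After the second burn: m = 1,869.19 × exp(−960/25960.0) = 1,869.19 × 0.96370 = 1,801.34 kg.

final mass ≈ 1800 kg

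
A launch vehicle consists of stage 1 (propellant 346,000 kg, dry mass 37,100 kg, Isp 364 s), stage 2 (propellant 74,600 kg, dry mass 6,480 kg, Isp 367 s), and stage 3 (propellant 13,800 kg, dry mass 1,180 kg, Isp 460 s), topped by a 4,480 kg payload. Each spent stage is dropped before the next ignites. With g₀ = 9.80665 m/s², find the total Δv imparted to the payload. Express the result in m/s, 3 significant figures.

Δv ≈ 14900 m/s

Ignition mass of stage 1 = 346,000+37,100 + 74,600+6,480 + 13,800+1,180 + 4,480 = 483,640 kg.
Stage 1: m₀ = 483,640 kg, m_f = 483,640 − 346,000 = 137,640 kg; Δv = 364×9.80665×ln(3.514) = 3569.6×1.2567 ≈ 4486 m/s.
Stage 2: m₀ = 100,540 kg, m_f = 100,540 − 74,600 = 25,940 kg; Δv = 367×9.80665×ln(3.876) = 3599.0×1.3548 ≈ 4876 m/s.
Stage 3: m₀ = 19,460 kg, m_f = 19,460 − 13,800 = 5,660 kg; Δv = 460×9.80665×ln(3.438) = 4511.1×1.2349 ≈ 5571 m/s.
Total Δv = 4486 + 4876 + 5571 = 14933 m/s.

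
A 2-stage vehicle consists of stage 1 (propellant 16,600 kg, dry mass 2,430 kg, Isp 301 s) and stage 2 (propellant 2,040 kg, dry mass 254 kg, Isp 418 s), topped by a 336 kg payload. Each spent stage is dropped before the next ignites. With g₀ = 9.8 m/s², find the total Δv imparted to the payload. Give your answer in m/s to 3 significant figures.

Δv ≈ 10400 m/s

Ignition mass of stage 1 = 16,600+2,430 + 2,040+254 + 336 = 21,660 kg.
Stage 1: m₀ = 21,660 kg, m_f = 21,660 − 16,600 = 5,060 kg; Δv = 301×9.8×ln(4.281) = 2949.8×1.4541 ≈ 4289 m/s.
Stage 2: m₀ = 2,630 kg, m_f = 2,630 − 2,040 = 590 kg; Δv = 418×9.8×ln(4.458) = 4096.4×1.4946 ≈ 6123 m/s.
Total Δv = 4289 + 6123 = 10412 m/s.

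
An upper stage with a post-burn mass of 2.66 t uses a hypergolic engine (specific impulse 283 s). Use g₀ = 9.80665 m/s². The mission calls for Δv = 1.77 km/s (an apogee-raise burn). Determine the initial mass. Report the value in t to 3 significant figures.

initial mass ≈ 5.03 t

v_e = Isp · g₀ = 283 × 9.80665 = 2775.3 m/s.
Rocket equation: m₀/m_f = exp(Δv / v_e) = exp(1770 / 2775.3) = exp(0.6378) = 1.8923.
m₀ = m_f × 1.8923 = 2.66 × 1.8923 = 5.03352 t.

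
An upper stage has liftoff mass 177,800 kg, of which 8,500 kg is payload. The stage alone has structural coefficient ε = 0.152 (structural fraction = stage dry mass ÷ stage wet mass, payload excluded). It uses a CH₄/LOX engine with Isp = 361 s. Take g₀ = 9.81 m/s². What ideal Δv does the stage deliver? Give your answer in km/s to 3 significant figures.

Δv ≈ 5.83 km/s

Stage wet mass = m₀ − payload = 177,800 − 8,500 = 169,300 kg.
Stage dry mass = ε × stage wet mass = 0.152 × 169,300 = 25,733.6 kg.
Burnout mass m_f = stage dry + payload = 25,733.6 + 8,500 = 34,233.6 kg.
v_e = Isp · g₀ = 361 × 9.81 = 3541.4 m/s.
Rocket equation: Δv = v_e · ln(177,800/34,233.6) = 3541.4 × ln(5.194) = 3541.4 × 1.6475 ≈ 5834 m/s.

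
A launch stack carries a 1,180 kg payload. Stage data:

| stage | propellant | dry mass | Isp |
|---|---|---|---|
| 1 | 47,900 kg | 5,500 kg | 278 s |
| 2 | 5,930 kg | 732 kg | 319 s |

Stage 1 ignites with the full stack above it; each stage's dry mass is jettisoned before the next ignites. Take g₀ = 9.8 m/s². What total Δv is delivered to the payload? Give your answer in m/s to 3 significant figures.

Ignition mass of stage 1 = 47,900+5,500 + 5,930+732 + 1,180 = 61,242 kg.
Stage 1: m₀ = 61,242 kg, m_f = 61,242 − 47,900 = 13,342 kg; Δv = 278×9.8×ln(4.59) = 2724.4×1.5239 ≈ 4152 m/s.
Stage 2: m₀ = 7,842 kg, m_f = 7,842 − 5,930 = 1,912 kg; Δv = 319×9.8×ln(4.101) = 3126.2×1.4113 ≈ 4412 m/s.
Total Δv = 4152 + 4412 = 8564 m/s.

Δv ≈ 8560 m/s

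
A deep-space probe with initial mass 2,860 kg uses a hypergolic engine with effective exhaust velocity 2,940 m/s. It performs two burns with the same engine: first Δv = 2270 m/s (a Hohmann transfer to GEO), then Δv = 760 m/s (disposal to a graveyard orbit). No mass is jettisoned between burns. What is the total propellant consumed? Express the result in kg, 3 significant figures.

total propellant consumed ≈ 1840 kg

After the first burn: m = 2860 × exp(−2270/2940.0) = 2860 × 0.46204 = 1,321.43 kg.
After the second burn: m = 1,321.43 × exp(−760/2940.0) = 1,321.43 × 0.77221 = 1,020.42 kg.
Total propellant = m₀ − m_final = 2860 − 1,020.42 = 1,839.58 kg.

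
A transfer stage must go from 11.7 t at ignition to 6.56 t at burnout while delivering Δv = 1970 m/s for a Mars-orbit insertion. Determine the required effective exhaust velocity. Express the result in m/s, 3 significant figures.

ln(m₀/m_f) = ln(11700/6560) = ln(1.784) = 0.5786.
From the ideal rocket equation, v_e = Δv / ln(m₀/m_f) = 1970 / 0.5786 = 3404.8 m/s.

v_e ≈ 3400 m/s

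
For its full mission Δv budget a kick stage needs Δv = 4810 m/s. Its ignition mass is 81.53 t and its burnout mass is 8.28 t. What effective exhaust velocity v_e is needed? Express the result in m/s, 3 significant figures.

ln(m₀/m_f) = ln(81530/8280) = ln(9.847) = 2.2871.
Rocket equation: v_e = Δv / ln(m₀/m_f) = 4810 / 2.2871 = 2103.1 m/s.

v_e ≈ 2100 m/s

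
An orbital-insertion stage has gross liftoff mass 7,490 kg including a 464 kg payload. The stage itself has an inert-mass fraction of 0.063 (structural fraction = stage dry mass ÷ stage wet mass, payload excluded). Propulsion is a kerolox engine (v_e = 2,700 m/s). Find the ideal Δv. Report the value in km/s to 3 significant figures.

Δv ≈ 5.70 km/s

Stage wet mass = m₀ − payload = 7,490 − 464 = 7,026 kg.
Stage dry mass = ε × stage wet mass = 0.063 × 7,026 = 442.638 kg.
Burnout mass m_f = stage dry + payload = 442.638 + 464 = 906.638 kg.
Δv = v_e · ln(7,490/906.638) = 2700.0 × ln(8.261) = 2700.0 × 2.1116 ≈ 5701 m/s.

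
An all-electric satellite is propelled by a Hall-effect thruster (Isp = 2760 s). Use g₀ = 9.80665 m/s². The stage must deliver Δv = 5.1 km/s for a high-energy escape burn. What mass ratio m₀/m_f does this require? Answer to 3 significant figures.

v_e = Isp · g₀ = 2760 × 9.80665 = 27066.4 m/s.
m₀/m_f = exp(Δv / v_e) = exp(5100 / 27066.4) = exp(0.1884) = 1.2073.

mass ratio ≈ 1.21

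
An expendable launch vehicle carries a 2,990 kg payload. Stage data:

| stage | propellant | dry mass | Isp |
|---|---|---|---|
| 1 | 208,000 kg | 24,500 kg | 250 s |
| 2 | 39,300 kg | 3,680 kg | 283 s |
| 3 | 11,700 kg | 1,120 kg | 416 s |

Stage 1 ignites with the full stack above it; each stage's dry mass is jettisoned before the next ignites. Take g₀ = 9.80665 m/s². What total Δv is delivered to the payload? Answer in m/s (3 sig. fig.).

Ignition mass of stage 1 = 208,000+24,500 + 39,300+3,680 + 11,700+1,120 + 2,990 = 291,290 kg.
Stage 1: m₀ = 291,290 kg, m_f = 291,290 − 208,000 = 83,290 kg; Δv = 250×9.80665×ln(3.497) = 2451.7×1.2520 ≈ 3069 m/s.
Stage 2: m₀ = 58,790 kg, m_f = 58,790 − 39,300 = 19,490 kg; Δv = 283×9.80665×ln(3.016) = 2775.3×1.1041 ≈ 3064 m/s.
Stage 3: m₀ = 15,810 kg, m_f = 15,810 − 11,700 = 4,110 kg; Δv = 416×9.80665×ln(3.847) = 4079.6×1.3472 ≈ 5496 m/s.
Total Δv = 3069 + 3064 + 5496 = 11629 m/s.

Δv ≈ 11600 m/s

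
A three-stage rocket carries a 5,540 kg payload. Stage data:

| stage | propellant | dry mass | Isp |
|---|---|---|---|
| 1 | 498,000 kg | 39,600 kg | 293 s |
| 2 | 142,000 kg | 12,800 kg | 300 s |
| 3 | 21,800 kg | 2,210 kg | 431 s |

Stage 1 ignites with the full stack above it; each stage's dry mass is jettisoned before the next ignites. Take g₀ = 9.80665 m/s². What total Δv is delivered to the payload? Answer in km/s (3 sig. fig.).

Ignition mass of stage 1 = 498,000+39,600 + 142,000+12,800 + 21,800+2,210 + 5,540 = 721,950 kg.
Stage 1: m₀ = 721,950 kg, m_f = 721,950 − 498,000 = 223,950 kg; Δv = 293×9.80665×ln(3.224) = 2873.3×1.1705 ≈ 3363 m/s.
Stage 2: m₀ = 184,350 kg, m_f = 184,350 − 142,000 = 42,350 kg; Δv = 300×9.80665×ln(4.353) = 2942.0×1.4709 ≈ 4327 m/s.
Stage 3: m₀ = 29,550 kg, m_f = 29,550 − 21,800 = 7,750 kg; Δv = 431×9.80665×ln(3.813) = 4226.7×1.3384 ≈ 5657 m/s.
Total Δv = 3363 + 4327 + 5657 = 13347 m/s.

Δv ≈ 13.3 km/s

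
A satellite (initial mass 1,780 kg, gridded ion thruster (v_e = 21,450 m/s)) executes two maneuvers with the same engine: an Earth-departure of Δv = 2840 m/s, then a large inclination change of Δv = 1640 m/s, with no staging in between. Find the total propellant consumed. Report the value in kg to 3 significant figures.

After the first burn: m = 1780 × exp(−2840/21450.0) = 1780 × 0.87599 = 1,559.26 kg.
After the second burn: m = 1,559.26 × exp(−1640/21450.0) = 1,559.26 × 0.92639 = 1,444.48 kg.
Total propellant = m₀ − m_final = 1780 − 1,444.48 = 335.52 kg.

total propellant consumed ≈ 336 kg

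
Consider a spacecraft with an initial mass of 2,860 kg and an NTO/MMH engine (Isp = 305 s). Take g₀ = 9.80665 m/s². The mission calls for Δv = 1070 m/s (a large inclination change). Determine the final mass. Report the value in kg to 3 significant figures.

v_e = Isp · g₀ = 305 × 9.80665 = 2991.0 m/s.
Rocket equation: m₀/m_f = exp(Δv / v_e) = exp(1070 / 2991.0) = exp(0.3577) = 1.4301.
m_f = m₀ / 1.4301 = 2,860 / 1.4301 = 1,999.86 kg.

final mass ≈ 2000 kg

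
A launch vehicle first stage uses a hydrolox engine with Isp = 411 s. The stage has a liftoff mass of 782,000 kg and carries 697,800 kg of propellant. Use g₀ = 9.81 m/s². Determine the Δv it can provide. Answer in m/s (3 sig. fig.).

v_e = Isp · g₀ = 411 × 9.81 = 4031.9 m/s.
m_f = m₀ − m_prop = 782,000 − 697,800 = 84,200 kg.
By the Tsiolkovsky rocket equation, Δv = v_e · ln(m₀/m_f) = 4031.9 × ln(9.287) = 4031.9 × 2.2287 ≈ 8985.8 m/s.

Δv ≈ 8990 m/s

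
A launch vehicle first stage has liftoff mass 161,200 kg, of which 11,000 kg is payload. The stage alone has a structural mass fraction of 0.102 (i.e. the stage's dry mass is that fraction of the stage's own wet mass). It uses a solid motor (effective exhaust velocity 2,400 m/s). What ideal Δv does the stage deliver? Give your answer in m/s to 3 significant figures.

Δv ≈ 4350 m/s

Stage wet mass = m₀ − payload = 161,200 − 11,000 = 150,200 kg.
Stage dry mass = ε × stage wet mass = 0.102 × 150,200 = 15,320.4 kg.
Burnout mass m_f = stage dry + payload = 15,320.4 + 11,000 = 26,320.4 kg.
Rocket equation: Δv = v_e · ln(161,200/26,320.4) = 2400.0 × ln(6.125) = 2400.0 × 1.8123 ≈ 4350 m/s.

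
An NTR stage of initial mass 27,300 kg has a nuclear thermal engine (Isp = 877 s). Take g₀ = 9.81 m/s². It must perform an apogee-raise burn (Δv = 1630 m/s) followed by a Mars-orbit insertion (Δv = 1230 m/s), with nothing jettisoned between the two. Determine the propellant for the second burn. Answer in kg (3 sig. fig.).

propellant for the second burn ≈ 3010 kg

v_e = Isp · g₀ = 877 × 9.81 = 8603.4 m/s.
After the first burn: m = 27300 × exp(−1630/8603.4) = 27300 × 0.82741 = 22,588.3 kg.
After the second burn: m = 22,588.3 × exp(−1230/8603.4) = 22,588.3 × 0.86678 = 19,579.1 kg.
Second-burn propellant = 22,588.3 − 19,579.1 = 3,009.2 kg.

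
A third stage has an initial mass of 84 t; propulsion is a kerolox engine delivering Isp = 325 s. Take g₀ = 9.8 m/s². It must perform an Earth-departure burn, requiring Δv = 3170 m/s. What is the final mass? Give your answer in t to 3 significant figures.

final mass ≈ 31.0 t

v_e = Isp · g₀ = 325 × 9.8 = 3185.0 m/s.
By the Tsiolkovsky rocket equation, m₀/m_f = exp(Δv / v_e) = exp(3170 / 3185.0) = exp(0.9953) = 2.7055.
m_f = m₀ / 2.7055 = 84 / 2.7055 = 31.0479 t.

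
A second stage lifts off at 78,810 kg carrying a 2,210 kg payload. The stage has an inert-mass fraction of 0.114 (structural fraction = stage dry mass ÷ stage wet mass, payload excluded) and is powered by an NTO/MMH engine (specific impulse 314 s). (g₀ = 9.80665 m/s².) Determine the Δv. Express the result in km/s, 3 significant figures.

Δv ≈ 6.08 km/s

Stage wet mass = m₀ − payload = 78,810 − 2,210 = 76,600 kg.
Stage dry mass = ε × stage wet mass = 0.114 × 76,600 = 8,732.4 kg.
Burnout mass m_f = stage dry + payload = 8,732.4 + 2,210 = 10,942.4 kg.
v_e = Isp · g₀ = 314 × 9.80665 = 3079.3 m/s.
Using Δv = v_e ln(m₀/m_f): Δv = v_e · ln(78,810/10,942.4) = 3079.3 × ln(7.202) = 3079.3 × 1.9744 ≈ 6080 m/s.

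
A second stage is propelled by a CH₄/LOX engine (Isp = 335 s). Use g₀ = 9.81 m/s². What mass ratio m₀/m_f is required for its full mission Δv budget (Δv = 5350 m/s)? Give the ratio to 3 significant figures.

mass ratio ≈ 5.09

v_e = Isp · g₀ = 335 × 9.81 = 3286.4 m/s.
Using Δv = v_e ln(m₀/m_f): m₀/m_f = exp(Δv / v_e) = exp(5350 / 3286.4) = exp(1.6279) = 5.0934.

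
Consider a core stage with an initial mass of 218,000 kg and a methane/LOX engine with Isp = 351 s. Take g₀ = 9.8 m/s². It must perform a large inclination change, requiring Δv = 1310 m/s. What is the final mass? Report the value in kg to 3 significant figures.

v_e = Isp · g₀ = 351 × 9.8 = 3439.8 m/s.
Rocket equation: m₀/m_f = exp(Δv / v_e) = exp(1310 / 3439.8) = exp(0.3808) = 1.4635.
m_f = m₀ / 1.4635 = 218,000 / 1.4635 = 148,958 kg.

final mass ≈ 149000 kg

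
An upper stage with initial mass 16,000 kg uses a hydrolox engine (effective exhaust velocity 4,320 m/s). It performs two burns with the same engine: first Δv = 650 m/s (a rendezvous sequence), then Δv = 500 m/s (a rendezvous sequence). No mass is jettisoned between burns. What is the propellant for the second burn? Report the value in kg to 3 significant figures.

propellant for the second burn ≈ 1500 kg

After the first burn: m = 16000 × exp(−650/4320.0) = 16000 × 0.86031 = 13,765 kg.
After the second burn: m = 13,765 × exp(−500/4320.0) = 13,765 × 0.89071 = 12,260.6 kg.
Second-burn propellant = 13,765 − 12,260.6 = 1,504.4 kg.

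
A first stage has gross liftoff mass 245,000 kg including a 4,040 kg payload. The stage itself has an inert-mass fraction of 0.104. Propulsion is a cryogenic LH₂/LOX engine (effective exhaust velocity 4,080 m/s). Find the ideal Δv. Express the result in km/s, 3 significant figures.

Stage wet mass = m₀ − payload = 245,000 − 4,040 = 240,960 kg.
Stage dry mass = ε × stage wet mass = 0.104 × 240,960 = 25,059.8 kg.
Burnout mass m_f = stage dry + payload = 25,059.8 + 4,040 = 29,099.8 kg.
From the ideal rocket equation, Δv = v_e · ln(245,000/29,099.8) = 4080.0 × ln(8.419) = 4080.0 × 2.1305 ≈ 8693 m/s.

Δv ≈ 8.69 km/s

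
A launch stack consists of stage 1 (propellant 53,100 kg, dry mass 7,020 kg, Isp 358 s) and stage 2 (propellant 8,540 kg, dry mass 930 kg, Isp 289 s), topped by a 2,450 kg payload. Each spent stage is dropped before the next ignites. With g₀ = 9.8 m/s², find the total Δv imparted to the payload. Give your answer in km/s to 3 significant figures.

Δv ≈ 8.26 km/s

Ignition mass of stage 1 = 53,100+7,020 + 8,540+930 + 2,450 = 72,040 kg.
Stage 1: m₀ = 72,040 kg, m_f = 72,040 − 53,100 = 18,940 kg; Δv = 358×9.8×ln(3.804) = 3508.4×1.3359 ≈ 4687 m/s.
Stage 2: m₀ = 11,920 kg, m_f = 11,920 − 8,540 = 3,380 kg; Δv = 289×9.8×ln(3.527) = 2832.2×1.2603 ≈ 3570 m/s.
Total Δv = 4687 + 3570 = 8257 m/s.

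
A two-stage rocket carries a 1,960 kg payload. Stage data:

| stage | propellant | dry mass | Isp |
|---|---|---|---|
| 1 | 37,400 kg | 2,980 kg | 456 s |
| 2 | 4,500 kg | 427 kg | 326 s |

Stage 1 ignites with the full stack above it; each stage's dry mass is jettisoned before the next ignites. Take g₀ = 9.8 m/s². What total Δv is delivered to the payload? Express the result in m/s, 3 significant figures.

Δv ≈ 10400 m/s

Ignition mass of stage 1 = 37,400+2,980 + 4,500+427 + 1,960 = 47,267 kg.
Stage 1: m₀ = 47,267 kg, m_f = 47,267 − 37,400 = 9,867 kg; Δv = 456×9.8×ln(4.79) = 4468.8×1.5666 ≈ 7001 m/s.
Stage 2: m₀ = 6,887 kg, m_f = 6,887 − 4,500 = 2,387 kg; Δv = 326×9.8×ln(2.885) = 3194.8×1.0596 ≈ 3385 m/s.
Total Δv = 7001 + 3385 = 10386 m/s.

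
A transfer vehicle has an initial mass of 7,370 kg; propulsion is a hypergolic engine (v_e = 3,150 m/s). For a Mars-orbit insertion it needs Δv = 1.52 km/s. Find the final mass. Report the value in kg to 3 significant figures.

final mass ≈ 4550 kg

From the ideal rocket equation, m₀/m_f = exp(Δv / v_e) = exp(1520 / 3150.0) = exp(0.4825) = 1.6202.
m_f = m₀ / 1.6202 = 7,370 / 1.6202 = 4,548.82 kg.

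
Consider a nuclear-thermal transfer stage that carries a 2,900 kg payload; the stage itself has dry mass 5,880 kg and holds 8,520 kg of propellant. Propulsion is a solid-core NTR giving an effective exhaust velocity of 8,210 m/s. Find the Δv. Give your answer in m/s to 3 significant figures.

m₀ = payload + dry + propellant = 2,900 + 5,880 + 8,520 = 17,300 kg.
m_f = payload + dry = 2,900 + 5,880 = 8,780 kg.
From the ideal rocket equation, Δv = v_e · ln(m₀/m_f) = 8210.0 × ln(1.97) = 8210.0 × 0.6782 ≈ 5568.3 m/s.

Δv ≈ 5570 m/s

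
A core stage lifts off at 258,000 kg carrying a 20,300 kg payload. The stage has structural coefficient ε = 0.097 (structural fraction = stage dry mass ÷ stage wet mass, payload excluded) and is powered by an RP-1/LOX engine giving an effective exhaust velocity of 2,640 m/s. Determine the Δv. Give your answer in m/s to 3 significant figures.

Δv ≈ 4710 m/s

Stage wet mass = m₀ − payload = 258,000 − 20,300 = 237,700 kg.
Stage dry mass = ε × stage wet mass = 0.097 × 237,700 = 23,056.9 kg.
Burnout mass m_f = stage dry + payload = 23,056.9 + 20,300 = 43,356.9 kg.
By the Tsiolkovsky rocket equation, Δv = v_e · ln(258,000/43,356.9) = 2640.0 × ln(5.951) = 2640.0 × 1.7835 ≈ 4708 m/s.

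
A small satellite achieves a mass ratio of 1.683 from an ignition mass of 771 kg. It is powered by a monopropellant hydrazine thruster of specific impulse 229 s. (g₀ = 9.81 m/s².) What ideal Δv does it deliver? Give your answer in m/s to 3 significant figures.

v_e = Isp · g₀ = 229 × 9.81 = 2246.5 m/s.
By the Tsiolkovsky rocket equation, Δv = v_e · ln(1.683) = 2246.5 × 0.5206 ≈ 1169.5 m/s.

Δv ≈ 1170 m/s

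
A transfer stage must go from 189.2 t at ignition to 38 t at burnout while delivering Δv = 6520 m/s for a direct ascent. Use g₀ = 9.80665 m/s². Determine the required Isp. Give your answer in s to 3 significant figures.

Isp ≈ 414 s

ln(m₀/m_f) = ln(189200/38000) = ln(4.979) = 1.6052.
v_e = Δv / ln(m₀/m_f) = 6520 / 1.6052 = 4061.8 m/s.
Isp = v_e / g₀ = 4061.8 / 9.80665 = 414.2 s.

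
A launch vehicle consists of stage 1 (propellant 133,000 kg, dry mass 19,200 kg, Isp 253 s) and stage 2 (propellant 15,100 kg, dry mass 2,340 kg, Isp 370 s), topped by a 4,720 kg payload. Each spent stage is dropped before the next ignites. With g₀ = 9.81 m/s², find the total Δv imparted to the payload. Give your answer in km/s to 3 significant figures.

Ignition mass of stage 1 = 133,000+19,200 + 15,100+2,340 + 4,720 = 174,360 kg.
Stage 1: m₀ = 174,360 kg, m_f = 174,360 − 133,000 = 41,360 kg; Δv = 253×9.81×ln(4.216) = 2481.9×1.4388 ≈ 3571 m/s.
Stage 2: m₀ = 22,160 kg, m_f = 22,160 − 15,100 = 7,060 kg; Δv = 370×9.81×ln(3.139) = 3629.7×1.1438 ≈ 4152 m/s.
Total Δv = 3571 + 4152 = 7723 m/s.

Δv ≈ 7.72 km/s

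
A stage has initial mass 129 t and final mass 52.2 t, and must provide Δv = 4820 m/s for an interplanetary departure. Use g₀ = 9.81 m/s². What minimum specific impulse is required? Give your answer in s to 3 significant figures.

ln(m₀/m_f) = ln(129000/52200) = ln(2.471) = 0.9047.
Rocket equation: v_e = Δv / ln(m₀/m_f) = 4820 / 0.9047 = 5327.6 m/s.
Isp = v_e / g₀ = 5327.6 / 9.81 = 543.1 s.

Isp ≈ 543 s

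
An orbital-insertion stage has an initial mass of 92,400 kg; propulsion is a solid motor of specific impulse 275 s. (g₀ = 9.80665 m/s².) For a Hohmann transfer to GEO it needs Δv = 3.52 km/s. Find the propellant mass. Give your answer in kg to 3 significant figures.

propellant mass ≈ 67300 kg

v_e = Isp · g₀ = 275 × 9.80665 = 2696.8 m/s.
From the ideal rocket equation, m₀/m_f = exp(Δv / v_e) = exp(3520 / 2696.8) = exp(1.3052) = 3.6886.
m_f = 92,400 / 3.6886 = 25,050.2 kg, so propellant = m₀ − m_f = 92,400 − 25,050.2 = 67,349.8 kg.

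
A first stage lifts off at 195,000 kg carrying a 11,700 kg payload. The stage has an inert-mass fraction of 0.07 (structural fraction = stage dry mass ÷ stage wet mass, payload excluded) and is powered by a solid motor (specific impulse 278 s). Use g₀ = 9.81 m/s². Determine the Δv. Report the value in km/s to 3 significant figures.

Stage wet mass = m₀ − payload = 195,000 − 11,700 = 183,300 kg.
Stage dry mass = ε × stage wet mass = 0.07 × 183,300 = 12,831 kg.
Burnout mass m_f = stage dry + payload = 12,831 + 11,700 = 24,531 kg.
v_e = Isp · g₀ = 278 × 9.81 = 2727.2 m/s.
By the Tsiolkovsky rocket equation, Δv = v_e · ln(195,000/24,531) = 2727.2 × ln(7.949) = 2727.2 × 2.0731 ≈ 5654 m/s.

Δv ≈ 5.65 km/s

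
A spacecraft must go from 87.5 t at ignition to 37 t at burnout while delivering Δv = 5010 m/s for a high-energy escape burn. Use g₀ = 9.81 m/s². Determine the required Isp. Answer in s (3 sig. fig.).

Isp ≈ 593 s

ln(m₀/m_f) = ln(87500/37000) = ln(2.365) = 0.8607.
From the ideal rocket equation, v_e = Δv / ln(m₀/m_f) = 5010 / 0.8607 = 5820.7 m/s.
Isp = v_e / g₀ = 5820.7 / 9.81 = 593.3 s.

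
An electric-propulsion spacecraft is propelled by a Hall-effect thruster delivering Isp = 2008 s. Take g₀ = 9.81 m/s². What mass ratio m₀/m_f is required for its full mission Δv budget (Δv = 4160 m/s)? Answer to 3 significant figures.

mass ratio ≈ 1.24

v_e = Isp · g₀ = 2008 × 9.81 = 19698.5 m/s.
From the ideal rocket equation, m₀/m_f = exp(Δv / v_e) = exp(4160 / 19698.5) = exp(0.2112) = 1.2351.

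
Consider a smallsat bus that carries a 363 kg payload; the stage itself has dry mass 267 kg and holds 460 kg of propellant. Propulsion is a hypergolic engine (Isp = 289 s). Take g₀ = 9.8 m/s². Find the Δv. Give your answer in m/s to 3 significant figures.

Δv ≈ 1550 m/s

v_e = Isp · g₀ = 289 × 9.8 = 2832.2 m/s.
m₀ = payload + dry + propellant = 363 + 267 + 460 = 1,090 kg.
m_f = payload + dry = 363 + 267 = 630 kg.
From the ideal rocket equation, Δv = v_e · ln(m₀/m_f) = 2832.2 × ln(1.73) = 2832.2 × 0.5482 ≈ 1552.6 m/s.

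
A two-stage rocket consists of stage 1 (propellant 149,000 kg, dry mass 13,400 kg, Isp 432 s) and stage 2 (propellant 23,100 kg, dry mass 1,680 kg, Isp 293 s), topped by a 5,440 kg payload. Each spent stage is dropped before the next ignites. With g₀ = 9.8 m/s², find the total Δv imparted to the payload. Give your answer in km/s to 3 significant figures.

Ignition mass of stage 1 = 149,000+13,400 + 23,100+1,680 + 5,440 = 192,620 kg.
Stage 1: m₀ = 192,620 kg, m_f = 192,620 − 149,000 = 43,620 kg; Δv = 432×9.8×ln(4.416) = 4233.6×1.4852 ≈ 6288 m/s.
Stage 2: m₀ = 30,220 kg, m_f = 30,220 − 23,100 = 7,120 kg; Δv = 293×9.8×ln(4.244) = 2871.4×1.4456 ≈ 4151 m/s.
Total Δv = 6288 + 4151 = 10439 m/s.

Δv ≈ 10.4 km/s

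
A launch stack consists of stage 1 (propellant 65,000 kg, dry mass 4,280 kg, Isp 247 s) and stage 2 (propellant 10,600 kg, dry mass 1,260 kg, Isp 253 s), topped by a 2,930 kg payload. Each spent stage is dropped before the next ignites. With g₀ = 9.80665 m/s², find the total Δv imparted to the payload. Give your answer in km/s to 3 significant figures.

Δv ≈ 6.72 km/s

Ignition mass of stage 1 = 65,000+4,280 + 10,600+1,260 + 2,930 = 84,070 kg.
Stage 1: m₀ = 84,070 kg, m_f = 84,070 − 65,000 = 19,070 kg; Δv = 247×9.80665×ln(4.408) = 2422.2×1.4835 ≈ 3593 m/s.
Stage 2: m₀ = 14,790 kg, m_f = 14,790 − 10,600 = 4,190 kg; Δv = 253×9.80665×ln(3.53) = 2481.1×1.2613 ≈ 3129 m/s.
Total Δv = 3593 + 3129 = 6722 m/s.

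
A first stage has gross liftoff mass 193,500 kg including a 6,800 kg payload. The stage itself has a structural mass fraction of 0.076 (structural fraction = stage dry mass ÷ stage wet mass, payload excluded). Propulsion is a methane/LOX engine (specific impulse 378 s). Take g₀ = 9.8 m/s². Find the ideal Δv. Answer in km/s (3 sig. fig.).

Stage wet mass = m₀ − payload = 193,500 − 6,800 = 186,700 kg.
Stage dry mass = ε × stage wet mass = 0.076 × 186,700 = 14,189.2 kg.
Burnout mass m_f = stage dry + payload = 14,189.2 + 6,800 = 20,989.2 kg.
v_e = Isp · g₀ = 378 × 9.8 = 3704.4 m/s.
From the ideal rocket equation, Δv = v_e · ln(193,500/20,989.2) = 3704.4 × ln(9.219) = 3704.4 × 2.2213 ≈ 8228 m/s.

Δv ≈ 8.23 km/s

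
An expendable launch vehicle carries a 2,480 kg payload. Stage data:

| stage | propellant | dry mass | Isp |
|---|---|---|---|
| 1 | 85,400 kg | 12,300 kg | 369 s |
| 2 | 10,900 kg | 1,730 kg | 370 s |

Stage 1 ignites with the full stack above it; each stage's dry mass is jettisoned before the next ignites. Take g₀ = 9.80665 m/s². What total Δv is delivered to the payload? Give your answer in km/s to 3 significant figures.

Δv ≈ 9.76 km/s

Ignition mass of stage 1 = 85,400+12,300 + 10,900+1,730 + 2,480 = 112,810 kg.
Stage 1: m₀ = 112,810 kg, m_f = 112,810 − 85,400 = 27,410 kg; Δv = 369×9.80665×ln(4.116) = 3618.7×1.4148 ≈ 5120 m/s.
Stage 2: m₀ = 15,110 kg, m_f = 15,110 − 10,900 = 4,210 kg; Δv = 370×9.80665×ln(3.589) = 3628.5×1.2779 ≈ 4637 m/s.
Total Δv = 5120 + 4637 = 9757 m/s.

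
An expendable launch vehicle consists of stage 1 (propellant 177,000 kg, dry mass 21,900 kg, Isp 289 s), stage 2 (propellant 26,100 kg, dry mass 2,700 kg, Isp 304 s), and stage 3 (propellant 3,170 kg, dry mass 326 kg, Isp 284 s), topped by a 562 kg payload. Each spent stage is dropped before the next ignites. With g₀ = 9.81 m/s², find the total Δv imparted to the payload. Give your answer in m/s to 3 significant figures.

Ignition mass of stage 1 = 177,000+21,900 + 26,100+2,700 + 3,170+326 + 562 = 231,758 kg.
Stage 1: m₀ = 231,758 kg, m_f = 231,758 − 177,000 = 54,758 kg; Δv = 289×9.81×ln(4.232) = 2835.1×1.4428 ≈ 4090 m/s.
Stage 2: m₀ = 32,858 kg, m_f = 32,858 − 26,100 = 6,758 kg; Δv = 304×9.81×ln(4.862) = 2982.2×1.5815 ≈ 4716 m/s.
Stage 3: m₀ = 4,058 kg, m_f = 4,058 − 3,170 = 888 kg; Δv = 284×9.81×ln(4.57) = 2786.0×1.5195 ≈ 4233 m/s.
Total Δv = 4090 + 4716 + 4233 = 13039 m/s.

Δv ≈ 13000 m/s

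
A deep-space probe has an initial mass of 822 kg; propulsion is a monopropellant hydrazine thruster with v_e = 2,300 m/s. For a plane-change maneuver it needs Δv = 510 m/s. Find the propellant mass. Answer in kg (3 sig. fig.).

propellant mass ≈ 163 kg

m₀/m_f = exp(Δv / v_e) = exp(510 / 2300.0) = exp(0.2217) = 1.2482.
m_f = 822 / 1.2482 = 658.548 kg, so propellant = m₀ − m_f = 822 − 658.548 = 163.452 kg.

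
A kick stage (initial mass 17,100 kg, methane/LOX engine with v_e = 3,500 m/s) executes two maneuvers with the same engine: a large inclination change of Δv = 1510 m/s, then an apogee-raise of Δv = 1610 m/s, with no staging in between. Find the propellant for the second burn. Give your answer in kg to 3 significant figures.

After the first burn: m = 17100 × exp(−1510/3500.0) = 17100 × 0.64958 = 11,107.8 kg.
After the second burn: m = 11,107.8 × exp(−1610/3500.0) = 11,107.8 × 0.63128 = 7,012.13 kg.
Second-burn propellant = 11,107.8 − 7,012.13 = 4,095.67 kg.

propellant for the second burn ≈ 4100 kg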